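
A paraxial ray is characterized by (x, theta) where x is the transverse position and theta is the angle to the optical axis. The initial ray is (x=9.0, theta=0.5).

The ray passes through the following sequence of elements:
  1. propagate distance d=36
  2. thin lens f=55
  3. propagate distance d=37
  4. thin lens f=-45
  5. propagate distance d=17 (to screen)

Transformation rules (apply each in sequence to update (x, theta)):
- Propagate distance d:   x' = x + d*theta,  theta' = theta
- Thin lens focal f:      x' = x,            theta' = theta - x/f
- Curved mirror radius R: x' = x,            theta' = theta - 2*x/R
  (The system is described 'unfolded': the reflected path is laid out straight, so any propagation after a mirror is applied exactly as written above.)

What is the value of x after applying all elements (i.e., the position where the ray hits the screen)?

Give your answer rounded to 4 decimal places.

Answer: 37.8180

Derivation:
Initial: x=9.0000 theta=0.5000
After 1 (propagate distance d=36): x=27.0000 theta=0.5000
After 2 (thin lens f=55): x=27.0000 theta=1/110 (≈0.0091)
After 3 (propagate distance d=37): x=3007/110 (≈27.3364) theta=1/110 (≈0.0091)
After 4 (thin lens f=-45): x=3007/110 (≈27.3364) theta=1526/2475 (≈0.6166)
After 5 (propagate distance d=17 (to screen)): x=187199/4950 (≈37.8180) theta=1526/2475 (≈0.6166)
Rounded to 4 decimal places: x = 37.8180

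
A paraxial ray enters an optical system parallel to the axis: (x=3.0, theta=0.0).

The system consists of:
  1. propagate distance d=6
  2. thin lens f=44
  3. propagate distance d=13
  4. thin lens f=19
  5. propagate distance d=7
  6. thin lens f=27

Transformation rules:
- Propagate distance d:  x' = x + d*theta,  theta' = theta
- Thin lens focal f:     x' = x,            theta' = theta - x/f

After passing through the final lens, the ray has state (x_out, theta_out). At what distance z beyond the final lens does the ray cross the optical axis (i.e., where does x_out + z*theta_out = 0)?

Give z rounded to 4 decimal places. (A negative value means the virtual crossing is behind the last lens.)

Initial: x=3.0000 theta=0.0000
After 1 (propagate distance d=6): x=3.0000 theta=0.0000
After 2 (thin lens f=44): x=3.0000 theta=-3/44 (≈-0.0682)
After 3 (propagate distance d=13): x=93/44 (≈2.1136) theta=-3/44 (≈-0.0682)
After 4 (thin lens f=19): x=93/44 (≈2.1136) theta=-75/418 (≈-0.1794)
After 5 (propagate distance d=7): x=717/836 (≈0.8577) theta=-75/418 (≈-0.1794)
After 6 (thin lens f=27): x=717/836 (≈0.8577) theta=-1589/7524 (≈-0.2112)
z_focus = -x_out/theta_out = -(717/836)/(-1589/7524) = 6453/1589 ≈ 4.0610
Rounded to 4 decimal places: z = 4.0610

Answer: 4.0610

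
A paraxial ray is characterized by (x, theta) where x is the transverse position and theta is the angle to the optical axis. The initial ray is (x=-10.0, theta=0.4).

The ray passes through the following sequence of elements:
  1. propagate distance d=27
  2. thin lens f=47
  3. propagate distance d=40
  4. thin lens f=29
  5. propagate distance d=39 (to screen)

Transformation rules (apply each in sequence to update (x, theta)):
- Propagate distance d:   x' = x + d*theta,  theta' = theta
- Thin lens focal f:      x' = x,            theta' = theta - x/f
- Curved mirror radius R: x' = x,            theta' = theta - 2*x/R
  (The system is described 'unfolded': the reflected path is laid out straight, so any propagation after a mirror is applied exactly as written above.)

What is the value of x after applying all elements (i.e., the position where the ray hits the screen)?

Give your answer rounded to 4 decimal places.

Initial: x=-10.0000 theta=0.4000
After 1 (propagate distance d=27): x=0.8000 theta=0.4000
After 2 (thin lens f=47): x=0.8000 theta=18/47 (≈0.3830)
After 3 (propagate distance d=40): x=3788/235 (≈16.1191) theta=18/47 (≈0.3830)
After 4 (thin lens f=29): x=3788/235 (≈16.1191) theta=-1178/6815 (≈-0.1729)
After 5 (propagate distance d=39 (to screen)): x=12782/1363 (≈9.3778) theta=-1178/6815 (≈-0.1729)
Rounded to 4 decimal places: x = 9.3778

Answer: 9.3778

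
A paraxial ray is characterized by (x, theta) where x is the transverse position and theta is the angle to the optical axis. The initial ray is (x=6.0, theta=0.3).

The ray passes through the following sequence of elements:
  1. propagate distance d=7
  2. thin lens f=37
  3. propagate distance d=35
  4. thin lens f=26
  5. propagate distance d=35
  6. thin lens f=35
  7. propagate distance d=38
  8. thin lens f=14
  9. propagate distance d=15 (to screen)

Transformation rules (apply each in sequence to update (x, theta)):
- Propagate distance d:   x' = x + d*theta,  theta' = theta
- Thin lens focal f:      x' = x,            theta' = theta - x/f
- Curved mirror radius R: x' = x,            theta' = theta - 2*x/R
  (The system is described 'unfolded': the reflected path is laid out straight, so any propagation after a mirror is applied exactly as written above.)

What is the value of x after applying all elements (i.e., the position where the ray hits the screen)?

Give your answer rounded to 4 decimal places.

Answer: -3.7717

Derivation:
Initial: x=6.0000 theta=0.3000
After 1 (propagate distance d=7): x=8.1000 theta=0.3000
After 2 (thin lens f=37): x=8.1000 theta=3/37 (≈0.0811)
After 3 (propagate distance d=35): x=4047/370 (≈10.9378) theta=3/37 (≈0.0811)
After 4 (thin lens f=26): x=4047/370 (≈10.9378) theta=-3267/9620 (≈-0.3396)
After 5 (propagate distance d=35): x=-9123/9620 (≈-0.9483) theta=-3267/9620 (≈-0.3396)
After 6 (thin lens f=35): x=-9123/9620 (≈-0.9483) theta=-4047/12950 (≈-0.3125)
After 7 (propagate distance d=38): x=-4317741/336700 (≈-12.8237) theta=-4047/12950 (≈-0.3125)
After 8 (thin lens f=14): x=-4317741/336700 (≈-12.8237) theta=2844633/4713800 (≈0.6035)
After 9 (propagate distance d=15 (to screen)): x=-17778879/4713800 (≈-3.7717) theta=2844633/4713800 (≈0.6035)
Rounded to 4 decimal places: x = -3.7717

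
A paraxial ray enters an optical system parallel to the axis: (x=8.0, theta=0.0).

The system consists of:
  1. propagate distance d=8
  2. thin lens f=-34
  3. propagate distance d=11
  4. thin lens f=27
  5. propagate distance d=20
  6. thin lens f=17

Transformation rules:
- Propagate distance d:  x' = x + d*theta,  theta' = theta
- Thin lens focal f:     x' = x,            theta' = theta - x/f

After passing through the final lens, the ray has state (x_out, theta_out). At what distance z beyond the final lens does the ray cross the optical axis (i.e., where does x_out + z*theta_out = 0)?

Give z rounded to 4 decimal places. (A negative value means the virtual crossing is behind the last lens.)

Initial: x=8.0000 theta=0.0000
After 1 (propagate distance d=8): x=8.0000 theta=0.0000
After 2 (thin lens f=-34): x=8.0000 theta=4/17 (≈0.2353)
After 3 (propagate distance d=11): x=180/17 (≈10.5882) theta=4/17 (≈0.2353)
After 4 (thin lens f=27): x=180/17 (≈10.5882) theta=-8/51 (≈-0.1569)
After 5 (propagate distance d=20): x=380/51 (≈7.4510) theta=-8/51 (≈-0.1569)
After 6 (thin lens f=17): x=380/51 (≈7.4510) theta=-172/289 (≈-0.5952)
z_focus = -x_out/theta_out = -(380/51)/(-172/289) = 1615/129 ≈ 12.5194
Rounded to 4 decimal places: z = 12.5194

Answer: 12.5194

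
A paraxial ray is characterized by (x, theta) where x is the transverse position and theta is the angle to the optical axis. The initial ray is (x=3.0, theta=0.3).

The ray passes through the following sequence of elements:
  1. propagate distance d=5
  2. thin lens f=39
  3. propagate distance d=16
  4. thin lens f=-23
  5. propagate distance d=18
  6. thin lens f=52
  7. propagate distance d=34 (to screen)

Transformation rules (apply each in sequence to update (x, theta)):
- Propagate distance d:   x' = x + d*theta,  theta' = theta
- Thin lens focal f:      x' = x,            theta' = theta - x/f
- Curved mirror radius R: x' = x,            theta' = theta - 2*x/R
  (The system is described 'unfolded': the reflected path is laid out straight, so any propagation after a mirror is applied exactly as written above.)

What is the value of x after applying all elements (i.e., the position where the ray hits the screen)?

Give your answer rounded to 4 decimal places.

Answer: 23.0454

Derivation:
Initial: x=3.0000 theta=0.3000
After 1 (propagate distance d=5): x=4.5000 theta=0.3000
After 2 (thin lens f=39): x=4.5000 theta=12/65 (≈0.1846)
After 3 (propagate distance d=16): x=969/130 (≈7.4538) theta=12/65 (≈0.1846)
After 4 (thin lens f=-23): x=969/130 (≈7.4538) theta=117/230 (≈0.5087)
After 5 (propagate distance d=18): x=9933/598 (≈16.6104) theta=117/230 (≈0.5087)
After 6 (thin lens f=52): x=9933/598 (≈16.6104) theta=29427/155480 (≈0.1893)
After 7 (propagate distance d=34 (to screen)): x=1791549/77740 (≈23.0454) theta=29427/155480 (≈0.1893)
Rounded to 4 decimal places: x = 23.0454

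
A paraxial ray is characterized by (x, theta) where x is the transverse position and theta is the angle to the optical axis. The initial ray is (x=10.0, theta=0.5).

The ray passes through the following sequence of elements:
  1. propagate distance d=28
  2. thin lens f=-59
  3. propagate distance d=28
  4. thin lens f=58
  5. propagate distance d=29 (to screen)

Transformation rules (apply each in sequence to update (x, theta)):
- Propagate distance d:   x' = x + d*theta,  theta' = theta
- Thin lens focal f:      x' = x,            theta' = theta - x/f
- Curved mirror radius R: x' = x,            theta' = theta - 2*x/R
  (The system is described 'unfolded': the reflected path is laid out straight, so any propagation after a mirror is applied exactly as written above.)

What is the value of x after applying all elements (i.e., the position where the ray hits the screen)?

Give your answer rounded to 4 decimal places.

Initial: x=10.0000 theta=0.5000
After 1 (propagate distance d=28): x=24.0000 theta=0.5000
After 2 (thin lens f=-59): x=24.0000 theta=107/118 (≈0.9068)
After 3 (propagate distance d=28): x=2914/59 (≈49.3898) theta=107/118 (≈0.9068)
After 4 (thin lens f=58): x=2914/59 (≈49.3898) theta=189/3422 (≈0.0552)
After 5 (propagate distance d=29 (to screen)): x=6017/118 (≈50.9915) theta=189/3422 (≈0.0552)
Rounded to 4 decimal places: x = 50.9915

Answer: 50.9915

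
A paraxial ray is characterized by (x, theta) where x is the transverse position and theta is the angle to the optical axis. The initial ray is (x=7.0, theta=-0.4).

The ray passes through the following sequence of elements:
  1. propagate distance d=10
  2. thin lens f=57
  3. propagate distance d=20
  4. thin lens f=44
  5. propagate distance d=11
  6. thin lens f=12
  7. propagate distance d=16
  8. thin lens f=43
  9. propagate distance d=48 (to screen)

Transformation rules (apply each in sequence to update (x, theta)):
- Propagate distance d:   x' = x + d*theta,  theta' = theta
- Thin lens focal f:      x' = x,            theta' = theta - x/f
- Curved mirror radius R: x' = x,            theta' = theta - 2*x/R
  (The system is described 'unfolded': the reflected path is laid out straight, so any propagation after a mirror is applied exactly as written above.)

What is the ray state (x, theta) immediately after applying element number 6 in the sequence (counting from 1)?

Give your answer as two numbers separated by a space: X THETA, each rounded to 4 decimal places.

Initial: x=7.0000 theta=-0.4000
After 1 (propagate distance d=10): x=3.0000 theta=-0.4000
After 2 (thin lens f=57): x=3.0000 theta=-43/95 (≈-0.4526)
After 3 (propagate distance d=20): x=-115/19 (≈-6.0526) theta=-43/95 (≈-0.4526)
After 4 (thin lens f=44): x=-115/19 (≈-6.0526) theta=-1317/4180 (≈-0.3151)
After 5 (propagate distance d=11): x=-3617/380 (≈-9.5184) theta=-1317/4180 (≈-0.3151)
After 6 (thin lens f=12): x=-3617/380 (≈-9.5184) theta=23983/50160 (≈0.4781)
Rounded to 4 decimal places: x = -9.5184, theta = 0.4781

Answer: -9.5184 0.4781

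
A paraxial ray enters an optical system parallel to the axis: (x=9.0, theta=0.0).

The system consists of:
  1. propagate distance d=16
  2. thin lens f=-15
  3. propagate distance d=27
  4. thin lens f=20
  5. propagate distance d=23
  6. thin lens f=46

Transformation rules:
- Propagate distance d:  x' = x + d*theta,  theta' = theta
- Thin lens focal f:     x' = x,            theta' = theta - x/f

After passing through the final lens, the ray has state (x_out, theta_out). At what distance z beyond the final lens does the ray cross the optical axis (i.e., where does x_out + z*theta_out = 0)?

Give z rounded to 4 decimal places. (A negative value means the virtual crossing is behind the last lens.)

Answer: 11.4146

Derivation:
Initial: x=9.0000 theta=0.0000
After 1 (propagate distance d=16): x=9.0000 theta=0.0000
After 2 (thin lens f=-15): x=9.0000 theta=0.6000
After 3 (propagate distance d=27): x=25.2000 theta=0.6000
After 4 (thin lens f=20): x=25.2000 theta=-0.6600
After 5 (propagate distance d=23): x=10.0200 theta=-0.6600
After 6 (thin lens f=46): x=10.0200 theta=-2019/2300 (≈-0.8778)
z_focus = -x_out/theta_out = -(10.0200)/(-2019/2300) = 7682/673 ≈ 11.4146
Rounded to 4 decimal places: z = 11.4146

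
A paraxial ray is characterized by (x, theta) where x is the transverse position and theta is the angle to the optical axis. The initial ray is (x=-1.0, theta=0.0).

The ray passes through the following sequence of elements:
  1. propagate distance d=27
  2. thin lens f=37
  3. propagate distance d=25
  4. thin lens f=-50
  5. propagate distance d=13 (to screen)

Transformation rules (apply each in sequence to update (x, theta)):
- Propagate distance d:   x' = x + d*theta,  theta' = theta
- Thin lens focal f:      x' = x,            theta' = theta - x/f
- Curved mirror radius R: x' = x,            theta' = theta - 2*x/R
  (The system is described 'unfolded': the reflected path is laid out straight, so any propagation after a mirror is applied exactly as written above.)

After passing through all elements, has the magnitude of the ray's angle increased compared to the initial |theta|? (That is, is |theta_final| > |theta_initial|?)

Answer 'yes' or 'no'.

Answer: yes

Derivation:
Initial: x=-1.0000 theta=0.0000
After 1 (propagate distance d=27): x=-1.0000 theta=0.0000
After 2 (thin lens f=37): x=-1.0000 theta=1/37 (≈0.0270)
After 3 (propagate distance d=25): x=-12/37 (≈-0.3243) theta=1/37 (≈0.0270)
After 4 (thin lens f=-50): x=-12/37 (≈-0.3243) theta=19/925 (≈0.0205)
After 5 (propagate distance d=13 (to screen)): x=-53/925 (≈-0.0573) theta=19/925 (≈0.0205)
|theta_initial|=0.0000 |theta_final|=19/925 (≈0.0205) -> increased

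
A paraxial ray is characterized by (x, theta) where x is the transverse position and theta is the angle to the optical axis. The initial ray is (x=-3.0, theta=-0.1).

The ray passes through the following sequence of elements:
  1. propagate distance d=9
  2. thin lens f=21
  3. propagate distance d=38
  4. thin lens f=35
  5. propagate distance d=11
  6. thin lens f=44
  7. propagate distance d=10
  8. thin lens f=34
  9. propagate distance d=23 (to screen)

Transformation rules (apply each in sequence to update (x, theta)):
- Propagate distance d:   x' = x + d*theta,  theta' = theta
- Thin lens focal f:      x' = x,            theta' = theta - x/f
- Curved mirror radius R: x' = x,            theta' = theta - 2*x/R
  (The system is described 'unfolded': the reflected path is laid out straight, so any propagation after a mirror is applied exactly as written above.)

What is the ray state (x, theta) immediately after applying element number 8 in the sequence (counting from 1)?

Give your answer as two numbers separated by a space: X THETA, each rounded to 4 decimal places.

Answer: 1.4288 0.0506

Derivation:
Initial: x=-3.0000 theta=-0.1000
After 1 (propagate distance d=9): x=-3.9000 theta=-0.1000
After 2 (thin lens f=21): x=-3.9000 theta=3/35 (≈0.0857)
After 3 (propagate distance d=38): x=-9/14 (≈-0.6429) theta=3/35 (≈0.0857)
After 4 (thin lens f=35): x=-9/14 (≈-0.6429) theta=51/490 (≈0.1041)
After 5 (propagate distance d=11): x=123/245 (≈0.5020) theta=51/490 (≈0.1041)
After 6 (thin lens f=44): x=123/245 (≈0.5020) theta=999/10780 (≈0.0927)
After 7 (propagate distance d=10): x=7701/5390 (≈1.4288) theta=999/10780 (≈0.0927)
After 8 (thin lens f=34): x=7701/5390 (≈1.4288) theta=39/770 (≈0.0506)
Rounded to 4 decimal places: x = 1.4288, theta = 0.0506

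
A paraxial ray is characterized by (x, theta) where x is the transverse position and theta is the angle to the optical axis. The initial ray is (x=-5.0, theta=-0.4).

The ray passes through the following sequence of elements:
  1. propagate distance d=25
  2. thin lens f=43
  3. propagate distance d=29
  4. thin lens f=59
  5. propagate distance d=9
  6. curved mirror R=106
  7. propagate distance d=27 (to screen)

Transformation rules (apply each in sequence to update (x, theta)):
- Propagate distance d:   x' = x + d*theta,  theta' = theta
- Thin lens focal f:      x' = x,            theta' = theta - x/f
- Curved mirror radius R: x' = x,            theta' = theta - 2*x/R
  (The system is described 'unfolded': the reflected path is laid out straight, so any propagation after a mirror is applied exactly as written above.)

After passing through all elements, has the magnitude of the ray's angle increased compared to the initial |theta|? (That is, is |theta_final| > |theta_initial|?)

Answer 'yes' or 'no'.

Answer: yes

Derivation:
Initial: x=-5.0000 theta=-0.4000
After 1 (propagate distance d=25): x=-15.0000 theta=-0.4000
After 2 (thin lens f=43): x=-15.0000 theta=-11/215 (≈-0.0512)
After 3 (propagate distance d=29): x=-3544/215 (≈-16.4837) theta=-11/215 (≈-0.0512)
After 4 (thin lens f=59): x=-3544/215 (≈-16.4837) theta=579/2537 (≈0.2282)
After 5 (propagate distance d=9): x=-183041/12685 (≈-14.4297) theta=579/2537 (≈0.2282)
After 6 (curved mirror R=106): x=-183041/12685 (≈-14.4297) theta=336476/672305 (≈0.5005)
After 7 (propagate distance d=27 (to screen)): x=-616321/672305 (≈-0.9167) theta=336476/672305 (≈0.5005)
|theta_initial|=0.4000 |theta_final|=336476/672305 (≈0.5005) -> increased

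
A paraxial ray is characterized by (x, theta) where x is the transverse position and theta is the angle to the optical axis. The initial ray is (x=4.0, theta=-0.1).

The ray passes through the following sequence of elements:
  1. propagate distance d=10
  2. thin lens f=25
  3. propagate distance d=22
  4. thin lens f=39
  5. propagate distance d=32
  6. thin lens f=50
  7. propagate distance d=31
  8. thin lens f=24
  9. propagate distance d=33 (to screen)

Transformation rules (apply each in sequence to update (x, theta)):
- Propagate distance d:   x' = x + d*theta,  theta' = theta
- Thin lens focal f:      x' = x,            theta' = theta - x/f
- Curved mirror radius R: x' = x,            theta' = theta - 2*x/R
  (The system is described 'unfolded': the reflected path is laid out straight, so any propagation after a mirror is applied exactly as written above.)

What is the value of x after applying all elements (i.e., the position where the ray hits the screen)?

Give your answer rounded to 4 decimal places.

Answer: 2.2206

Derivation:
Initial: x=4.0000 theta=-0.1000
After 1 (propagate distance d=10): x=3.0000 theta=-0.1000
After 2 (thin lens f=25): x=3.0000 theta=-0.2200
After 3 (propagate distance d=22): x=-1.8400 theta=-0.2200
After 4 (thin lens f=39): x=-1.8400 theta=-337/1950 (≈-0.1728)
After 5 (propagate distance d=32): x=-7186/975 (≈-7.3703) theta=-337/1950 (≈-0.1728)
After 6 (thin lens f=50): x=-7186/975 (≈-7.3703) theta=-413/16250 (≈-0.0254)
After 7 (propagate distance d=31): x=-30593/3750 (≈-8.1581) theta=-413/16250 (≈-0.0254)
After 8 (thin lens f=24): x=-30593/3750 (≈-8.1581) theta=367973/1170000 (≈0.3145)
After 9 (propagate distance d=33 (to screen)): x=288677/130000 (≈2.2206) theta=367973/1170000 (≈0.3145)
Rounded to 4 decimal places: x = 2.2206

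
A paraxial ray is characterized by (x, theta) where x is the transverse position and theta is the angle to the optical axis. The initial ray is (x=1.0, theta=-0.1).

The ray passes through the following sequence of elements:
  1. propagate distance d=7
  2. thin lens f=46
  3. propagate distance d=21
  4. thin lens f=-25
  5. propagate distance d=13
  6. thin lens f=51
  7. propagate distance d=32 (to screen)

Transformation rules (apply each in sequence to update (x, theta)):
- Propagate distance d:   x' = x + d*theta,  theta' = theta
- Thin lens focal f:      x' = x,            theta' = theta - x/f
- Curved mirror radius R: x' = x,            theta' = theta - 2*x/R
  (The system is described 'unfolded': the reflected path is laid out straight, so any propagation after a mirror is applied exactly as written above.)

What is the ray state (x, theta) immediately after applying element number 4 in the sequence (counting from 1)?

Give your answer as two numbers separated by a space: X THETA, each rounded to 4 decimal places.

Answer: -1.9370 -0.1840

Derivation:
Initial: x=1.0000 theta=-0.1000
After 1 (propagate distance d=7): x=0.3000 theta=-0.1000
After 2 (thin lens f=46): x=0.3000 theta=-49/460 (≈-0.1065)
After 3 (propagate distance d=21): x=-891/460 (≈-1.9370) theta=-49/460 (≈-0.1065)
After 4 (thin lens f=-25): x=-891/460 (≈-1.9370) theta=-0.1840
Rounded to 4 decimal places: x = -1.9370, theta = -0.1840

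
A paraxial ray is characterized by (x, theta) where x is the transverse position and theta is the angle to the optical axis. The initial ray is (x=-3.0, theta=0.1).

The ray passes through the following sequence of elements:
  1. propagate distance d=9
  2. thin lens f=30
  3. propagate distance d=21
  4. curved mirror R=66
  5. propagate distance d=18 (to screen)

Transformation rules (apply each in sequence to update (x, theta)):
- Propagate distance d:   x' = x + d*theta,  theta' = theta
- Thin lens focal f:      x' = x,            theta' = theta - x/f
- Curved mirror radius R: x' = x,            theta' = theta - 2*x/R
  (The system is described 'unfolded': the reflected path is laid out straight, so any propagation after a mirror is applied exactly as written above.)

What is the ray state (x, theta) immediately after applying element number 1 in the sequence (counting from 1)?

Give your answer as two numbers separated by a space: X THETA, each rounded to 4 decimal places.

Initial: x=-3.0000 theta=0.1000
After 1 (propagate distance d=9): x=-2.1000 theta=0.1000
Rounded to 4 decimal places: x = -2.1000, theta = 0.1000

Answer: -2.1000 0.1000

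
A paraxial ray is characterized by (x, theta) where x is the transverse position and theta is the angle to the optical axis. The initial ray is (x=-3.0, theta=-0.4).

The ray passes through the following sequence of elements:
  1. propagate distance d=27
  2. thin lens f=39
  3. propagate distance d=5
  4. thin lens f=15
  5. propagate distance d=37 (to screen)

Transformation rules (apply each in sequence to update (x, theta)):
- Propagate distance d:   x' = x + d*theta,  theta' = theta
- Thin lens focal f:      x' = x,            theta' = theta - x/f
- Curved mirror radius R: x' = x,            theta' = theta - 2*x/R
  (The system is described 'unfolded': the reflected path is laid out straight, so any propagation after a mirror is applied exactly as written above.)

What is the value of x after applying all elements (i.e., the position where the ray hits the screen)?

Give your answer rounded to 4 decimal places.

Initial: x=-3.0000 theta=-0.4000
After 1 (propagate distance d=27): x=-13.8000 theta=-0.4000
After 2 (thin lens f=39): x=-13.8000 theta=-3/65 (≈-0.0462)
After 3 (propagate distance d=5): x=-912/65 (≈-14.0308) theta=-3/65 (≈-0.0462)
After 4 (thin lens f=15): x=-912/65 (≈-14.0308) theta=289/325 (≈0.8892)
After 5 (propagate distance d=37 (to screen)): x=6133/325 (≈18.8708) theta=289/325 (≈0.8892)
Rounded to 4 decimal places: x = 18.8708

Answer: 18.8708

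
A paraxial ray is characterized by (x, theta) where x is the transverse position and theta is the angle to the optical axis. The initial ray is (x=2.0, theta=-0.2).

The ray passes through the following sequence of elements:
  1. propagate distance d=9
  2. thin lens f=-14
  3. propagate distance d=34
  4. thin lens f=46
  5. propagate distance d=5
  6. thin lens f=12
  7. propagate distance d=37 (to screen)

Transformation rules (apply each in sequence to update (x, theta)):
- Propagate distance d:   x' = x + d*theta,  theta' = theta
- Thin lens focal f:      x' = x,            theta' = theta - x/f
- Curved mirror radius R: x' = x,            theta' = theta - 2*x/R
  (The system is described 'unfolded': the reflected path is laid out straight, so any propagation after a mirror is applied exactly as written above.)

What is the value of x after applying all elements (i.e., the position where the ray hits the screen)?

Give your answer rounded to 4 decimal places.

Initial: x=2.0000 theta=-0.2000
After 1 (propagate distance d=9): x=0.2000 theta=-0.2000
After 2 (thin lens f=-14): x=0.2000 theta=-13/70 (≈-0.1857)
After 3 (propagate distance d=34): x=-214/35 (≈-6.1143) theta=-13/70 (≈-0.1857)
After 4 (thin lens f=46): x=-214/35 (≈-6.1143) theta=-17/322 (≈-0.0528)
After 5 (propagate distance d=5): x=-1467/230 (≈-6.3783) theta=-17/322 (≈-0.0528)
After 6 (thin lens f=12): x=-1467/230 (≈-6.3783) theta=3083/6440 (≈0.4787)
After 7 (propagate distance d=37 (to screen)): x=14599/1288 (≈11.3346) theta=3083/6440 (≈0.4787)
Rounded to 4 decimal places: x = 11.3346

Answer: 11.3346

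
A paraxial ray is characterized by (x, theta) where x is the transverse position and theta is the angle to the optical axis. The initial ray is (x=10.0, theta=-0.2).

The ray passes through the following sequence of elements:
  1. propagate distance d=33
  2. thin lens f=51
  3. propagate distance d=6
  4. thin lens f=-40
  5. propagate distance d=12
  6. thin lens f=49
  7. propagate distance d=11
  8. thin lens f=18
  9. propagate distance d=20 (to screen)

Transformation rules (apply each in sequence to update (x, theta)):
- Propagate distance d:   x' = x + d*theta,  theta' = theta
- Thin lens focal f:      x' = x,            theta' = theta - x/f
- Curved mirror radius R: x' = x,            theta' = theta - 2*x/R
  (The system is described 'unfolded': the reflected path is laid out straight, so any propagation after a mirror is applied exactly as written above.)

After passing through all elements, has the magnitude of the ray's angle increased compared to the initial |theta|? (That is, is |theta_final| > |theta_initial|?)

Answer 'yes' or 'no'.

Answer: no

Derivation:
Initial: x=10.0000 theta=-0.2000
After 1 (propagate distance d=33): x=3.4000 theta=-0.2000
After 2 (thin lens f=51): x=3.4000 theta=-4/15 (≈-0.2667)
After 3 (propagate distance d=6): x=1.8000 theta=-4/15 (≈-0.2667)
After 4 (thin lens f=-40): x=1.8000 theta=-133/600 (≈-0.2217)
After 5 (propagate distance d=12): x=-0.8600 theta=-133/600 (≈-0.2217)
After 6 (thin lens f=49): x=-0.8600 theta=-6001/29400 (≈-0.2041)
After 7 (propagate distance d=11): x=-18259/5880 (≈-3.1053) theta=-6001/29400 (≈-0.2041)
After 8 (thin lens f=18): x=-18259/5880 (≈-3.1053) theta=-2389/75600 (≈-0.0316)
After 9 (propagate distance d=20 (to screen)): x=-197777/52920 (≈-3.7373) theta=-2389/75600 (≈-0.0316)
|theta_initial|=0.2000 |theta_final|=2389/75600 (≈0.0316) -> not increased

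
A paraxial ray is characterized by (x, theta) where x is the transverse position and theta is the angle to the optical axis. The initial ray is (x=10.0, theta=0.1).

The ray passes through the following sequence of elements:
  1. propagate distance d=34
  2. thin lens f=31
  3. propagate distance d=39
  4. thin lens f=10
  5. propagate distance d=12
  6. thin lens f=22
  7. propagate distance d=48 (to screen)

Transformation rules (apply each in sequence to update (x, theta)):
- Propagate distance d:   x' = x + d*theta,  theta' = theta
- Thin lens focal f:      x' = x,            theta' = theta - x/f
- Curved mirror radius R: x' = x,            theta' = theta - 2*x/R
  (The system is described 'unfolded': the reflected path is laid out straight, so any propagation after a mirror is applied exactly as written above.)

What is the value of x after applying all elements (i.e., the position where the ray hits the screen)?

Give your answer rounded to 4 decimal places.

Answer: -13.2532

Derivation:
Initial: x=10.0000 theta=0.1000
After 1 (propagate distance d=34): x=13.4000 theta=0.1000
After 2 (thin lens f=31): x=13.4000 theta=-103/310 (≈-0.3323)
After 3 (propagate distance d=39): x=137/310 (≈0.4419) theta=-103/310 (≈-0.3323)
After 4 (thin lens f=10): x=137/310 (≈0.4419) theta=-1167/3100 (≈-0.3765)
After 5 (propagate distance d=12): x=-6317/1550 (≈-4.0755) theta=-1167/3100 (≈-0.3765)
After 6 (thin lens f=22): x=-6317/1550 (≈-4.0755) theta=-326/1705 (≈-0.1912)
After 7 (propagate distance d=48 (to screen)): x=-225967/17050 (≈-13.2532) theta=-326/1705 (≈-0.1912)
Rounded to 4 decimal places: x = -13.2532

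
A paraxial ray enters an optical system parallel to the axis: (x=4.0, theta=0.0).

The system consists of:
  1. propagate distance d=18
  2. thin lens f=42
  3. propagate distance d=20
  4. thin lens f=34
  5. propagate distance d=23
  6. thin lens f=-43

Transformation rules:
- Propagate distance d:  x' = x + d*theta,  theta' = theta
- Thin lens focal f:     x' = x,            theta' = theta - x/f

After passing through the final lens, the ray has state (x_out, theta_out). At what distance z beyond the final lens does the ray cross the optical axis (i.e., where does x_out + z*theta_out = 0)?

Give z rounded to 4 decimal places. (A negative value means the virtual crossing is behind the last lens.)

Initial: x=4.0000 theta=0.0000
After 1 (propagate distance d=18): x=4.0000 theta=0.0000
After 2 (thin lens f=42): x=4.0000 theta=-2/21 (≈-0.0952)
After 3 (propagate distance d=20): x=44/21 (≈2.0952) theta=-2/21 (≈-0.0952)
After 4 (thin lens f=34): x=44/21 (≈2.0952) theta=-8/51 (≈-0.1569)
After 5 (propagate distance d=23): x=-180/119 (≈-1.5126) theta=-8/51 (≈-0.1569)
After 6 (thin lens f=-43): x=-180/119 (≈-1.5126) theta=-2948/15351 (≈-0.1920)
z_focus = -x_out/theta_out = -(-180/119)/(-2948/15351) = -5805/737 ≈ -7.8765
Rounded to 4 decimal places: z = -7.8765

Answer: -7.8765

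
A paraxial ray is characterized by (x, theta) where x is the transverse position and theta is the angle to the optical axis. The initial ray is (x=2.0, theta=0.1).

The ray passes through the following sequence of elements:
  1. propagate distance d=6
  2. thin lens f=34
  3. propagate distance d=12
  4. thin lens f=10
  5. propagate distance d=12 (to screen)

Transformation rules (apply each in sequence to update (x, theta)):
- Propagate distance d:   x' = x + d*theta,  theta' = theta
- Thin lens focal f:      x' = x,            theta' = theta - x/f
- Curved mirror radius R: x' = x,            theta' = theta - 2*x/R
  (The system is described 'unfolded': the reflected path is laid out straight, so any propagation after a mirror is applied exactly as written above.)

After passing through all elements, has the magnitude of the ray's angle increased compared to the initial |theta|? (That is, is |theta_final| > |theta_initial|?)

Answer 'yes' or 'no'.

Answer: yes

Derivation:
Initial: x=2.0000 theta=0.1000
After 1 (propagate distance d=6): x=2.6000 theta=0.1000
After 2 (thin lens f=34): x=2.6000 theta=2/85 (≈0.0235)
After 3 (propagate distance d=12): x=49/17 (≈2.8824) theta=2/85 (≈0.0235)
After 4 (thin lens f=10): x=49/17 (≈2.8824) theta=-9/34 (≈-0.2647)
After 5 (propagate distance d=12 (to screen)): x=-5/17 (≈-0.2941) theta=-9/34 (≈-0.2647)
|theta_initial|=0.1000 |theta_final|=9/34 (≈0.2647) -> increased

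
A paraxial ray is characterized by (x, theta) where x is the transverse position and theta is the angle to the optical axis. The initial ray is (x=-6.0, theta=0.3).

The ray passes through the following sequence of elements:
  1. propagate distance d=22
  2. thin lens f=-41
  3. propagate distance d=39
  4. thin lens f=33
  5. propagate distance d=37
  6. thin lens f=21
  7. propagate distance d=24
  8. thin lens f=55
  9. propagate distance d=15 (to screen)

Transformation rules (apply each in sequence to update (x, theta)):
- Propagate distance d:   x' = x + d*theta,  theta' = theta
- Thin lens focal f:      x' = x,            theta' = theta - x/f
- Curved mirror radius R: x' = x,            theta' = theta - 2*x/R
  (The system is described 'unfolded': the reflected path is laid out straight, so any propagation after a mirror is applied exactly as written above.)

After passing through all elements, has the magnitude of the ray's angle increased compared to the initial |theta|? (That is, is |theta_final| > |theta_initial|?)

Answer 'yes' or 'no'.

Answer: yes

Derivation:
Initial: x=-6.0000 theta=0.3000
After 1 (propagate distance d=22): x=0.6000 theta=0.3000
After 2 (thin lens f=-41): x=0.6000 theta=129/410 (≈0.3146)
After 3 (propagate distance d=39): x=5277/410 (≈12.8707) theta=129/410 (≈0.3146)
After 4 (thin lens f=33): x=5277/410 (≈12.8707) theta=-34/451 (≈-0.0754)
After 5 (propagate distance d=37): x=45467/4510 (≈10.0814) theta=-34/451 (≈-0.0754)
After 6 (thin lens f=21): x=45467/4510 (≈10.0814) theta=-52607/94710 (≈-0.5555)
After 7 (propagate distance d=24): x=-102587/31570 (≈-3.2495) theta=-52607/94710 (≈-0.5555)
After 8 (thin lens f=55): x=-102587/31570 (≈-3.2495) theta=-31532/63525 (≈-0.4964)
After 9 (propagate distance d=15 (to screen)): x=-530583/49610 (≈-10.6951) theta=-31532/63525 (≈-0.4964)
|theta_initial|=0.3000 |theta_final|=31532/63525 (≈0.4964) -> increased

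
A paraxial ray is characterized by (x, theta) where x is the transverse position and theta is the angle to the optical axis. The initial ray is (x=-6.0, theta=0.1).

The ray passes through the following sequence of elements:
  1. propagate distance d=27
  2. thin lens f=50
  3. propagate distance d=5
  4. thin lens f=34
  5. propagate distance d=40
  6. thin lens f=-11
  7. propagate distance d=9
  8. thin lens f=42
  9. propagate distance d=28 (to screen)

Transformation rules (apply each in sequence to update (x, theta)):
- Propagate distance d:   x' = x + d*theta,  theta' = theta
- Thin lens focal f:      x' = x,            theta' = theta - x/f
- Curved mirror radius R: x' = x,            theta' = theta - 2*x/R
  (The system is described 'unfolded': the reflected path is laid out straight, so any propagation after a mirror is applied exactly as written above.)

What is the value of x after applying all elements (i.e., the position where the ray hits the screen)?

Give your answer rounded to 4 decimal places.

Answer: 29.6978

Derivation:
Initial: x=-6.0000 theta=0.1000
After 1 (propagate distance d=27): x=-3.3000 theta=0.1000
After 2 (thin lens f=50): x=-3.3000 theta=0.1660
After 3 (propagate distance d=5): x=-2.4700 theta=0.1660
After 4 (thin lens f=34): x=-2.4700 theta=4057/17000 (≈0.2386)
After 5 (propagate distance d=40): x=12029/1700 (≈7.0759) theta=4057/17000 (≈0.2386)
After 6 (thin lens f=-11): x=12029/1700 (≈7.0759) theta=9701/11000 (≈0.8819)
After 7 (propagate distance d=9): x=2807443/187000 (≈15.0131) theta=9701/11000 (≈0.8819)
After 8 (thin lens f=42): x=2807443/187000 (≈15.0131) theta=374461/714000 (≈0.5245)
After 9 (propagate distance d=28 (to screen)): x=16660471/561000 (≈29.6978) theta=374461/714000 (≈0.5245)
Rounded to 4 decimal places: x = 29.6978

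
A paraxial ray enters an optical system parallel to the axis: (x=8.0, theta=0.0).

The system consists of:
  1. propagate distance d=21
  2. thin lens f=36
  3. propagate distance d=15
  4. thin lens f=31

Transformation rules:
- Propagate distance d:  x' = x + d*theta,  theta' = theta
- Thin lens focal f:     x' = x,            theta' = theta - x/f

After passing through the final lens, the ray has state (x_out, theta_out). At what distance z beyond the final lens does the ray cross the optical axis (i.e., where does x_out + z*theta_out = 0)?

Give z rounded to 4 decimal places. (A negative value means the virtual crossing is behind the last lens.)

Answer: 12.5192

Derivation:
Initial: x=8.0000 theta=0.0000
After 1 (propagate distance d=21): x=8.0000 theta=0.0000
After 2 (thin lens f=36): x=8.0000 theta=-2/9 (≈-0.2222)
After 3 (propagate distance d=15): x=14/3 (≈4.6667) theta=-2/9 (≈-0.2222)
After 4 (thin lens f=31): x=14/3 (≈4.6667) theta=-104/279 (≈-0.3728)
z_focus = -x_out/theta_out = -(14/3)/(-104/279) = 651/52 ≈ 12.5192
Rounded to 4 decimal places: z = 12.5192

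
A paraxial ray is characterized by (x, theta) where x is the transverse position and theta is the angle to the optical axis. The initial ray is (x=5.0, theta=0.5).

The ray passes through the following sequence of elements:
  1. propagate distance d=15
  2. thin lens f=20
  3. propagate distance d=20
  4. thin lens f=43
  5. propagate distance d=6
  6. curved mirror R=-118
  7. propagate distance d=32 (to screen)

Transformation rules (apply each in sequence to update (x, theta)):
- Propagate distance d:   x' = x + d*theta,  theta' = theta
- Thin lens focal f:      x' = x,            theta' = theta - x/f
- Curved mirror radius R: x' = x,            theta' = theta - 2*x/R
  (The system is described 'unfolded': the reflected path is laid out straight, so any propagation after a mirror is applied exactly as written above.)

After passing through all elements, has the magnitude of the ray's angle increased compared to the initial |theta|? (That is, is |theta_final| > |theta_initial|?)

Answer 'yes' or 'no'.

Answer: no

Derivation:
Initial: x=5.0000 theta=0.5000
After 1 (propagate distance d=15): x=12.5000 theta=0.5000
After 2 (thin lens f=20): x=12.5000 theta=-0.1250
After 3 (propagate distance d=20): x=10.0000 theta=-0.1250
After 4 (thin lens f=43): x=10.0000 theta=-123/344 (≈-0.3576)
After 5 (propagate distance d=6): x=1351/172 (≈7.8547) theta=-123/344 (≈-0.3576)
After 6 (curved mirror R=-118): x=1351/172 (≈7.8547) theta=-4555/20296 (≈-0.2244)
After 7 (propagate distance d=32 (to screen)): x=6829/10148 (≈0.6729) theta=-4555/20296 (≈-0.2244)
|theta_initial|=0.5000 |theta_final|=4555/20296 (≈0.2244) -> not increased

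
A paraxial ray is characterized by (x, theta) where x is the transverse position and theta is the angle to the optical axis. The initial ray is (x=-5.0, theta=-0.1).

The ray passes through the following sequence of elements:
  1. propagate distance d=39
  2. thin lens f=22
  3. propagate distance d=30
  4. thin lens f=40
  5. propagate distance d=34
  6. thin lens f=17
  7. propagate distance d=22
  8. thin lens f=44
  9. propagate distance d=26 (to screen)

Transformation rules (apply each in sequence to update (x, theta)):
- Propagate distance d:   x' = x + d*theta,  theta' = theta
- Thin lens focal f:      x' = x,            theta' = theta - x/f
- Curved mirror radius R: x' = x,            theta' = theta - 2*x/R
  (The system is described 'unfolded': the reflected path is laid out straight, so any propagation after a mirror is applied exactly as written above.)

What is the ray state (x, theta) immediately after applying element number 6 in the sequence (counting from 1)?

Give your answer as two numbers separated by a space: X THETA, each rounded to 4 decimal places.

Answer: 10.3900 -0.3125

Derivation:
Initial: x=-5.0000 theta=-0.1000
After 1 (propagate distance d=39): x=-8.9000 theta=-0.1000
After 2 (thin lens f=22): x=-8.9000 theta=67/220 (≈0.3045)
After 3 (propagate distance d=30): x=13/55 (≈0.2364) theta=67/220 (≈0.3045)
After 4 (thin lens f=40): x=13/55 (≈0.2364) theta=657/2200 (≈0.2986)
After 5 (propagate distance d=34): x=10.3900 theta=657/2200 (≈0.2986)
After 6 (thin lens f=17): x=10.3900 theta=-11689/37400 (≈-0.3125)
Rounded to 4 decimal places: x = 10.3900, theta = -0.3125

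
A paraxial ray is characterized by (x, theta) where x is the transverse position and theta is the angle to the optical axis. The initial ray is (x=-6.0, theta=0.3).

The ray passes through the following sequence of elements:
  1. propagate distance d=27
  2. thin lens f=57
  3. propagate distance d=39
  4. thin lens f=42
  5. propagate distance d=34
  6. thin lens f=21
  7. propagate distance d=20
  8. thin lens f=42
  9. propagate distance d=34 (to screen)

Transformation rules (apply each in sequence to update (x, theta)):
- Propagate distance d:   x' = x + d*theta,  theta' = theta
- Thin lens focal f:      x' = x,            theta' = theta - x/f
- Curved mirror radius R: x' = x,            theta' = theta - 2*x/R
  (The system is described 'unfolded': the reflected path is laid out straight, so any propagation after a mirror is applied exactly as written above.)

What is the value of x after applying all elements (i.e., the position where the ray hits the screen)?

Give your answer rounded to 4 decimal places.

Answer: -19.3761

Derivation:
Initial: x=-6.0000 theta=0.3000
After 1 (propagate distance d=27): x=2.1000 theta=0.3000
After 2 (thin lens f=57): x=2.1000 theta=5/19 (≈0.2632)
After 3 (propagate distance d=39): x=2349/190 (≈12.3632) theta=5/19 (≈0.2632)
After 4 (thin lens f=42): x=2349/190 (≈12.3632) theta=-83/2660 (≈-0.0312)
After 5 (propagate distance d=34): x=7516/665 (≈11.3023) theta=-83/2660 (≈-0.0312)
After 6 (thin lens f=21): x=7516/665 (≈11.3023) theta=-31807/55860 (≈-0.5694)
After 7 (propagate distance d=20): x=-1199/13965 (≈-0.0859) theta=-31807/55860 (≈-0.5694)
After 8 (thin lens f=42): x=-1199/13965 (≈-0.0859) theta=-665549/1173060 (≈-0.5674)
After 9 (propagate distance d=34 (to screen)): x=-11364691/586530 (≈-19.3761) theta=-665549/1173060 (≈-0.5674)
Rounded to 4 decimal places: x = -19.3761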